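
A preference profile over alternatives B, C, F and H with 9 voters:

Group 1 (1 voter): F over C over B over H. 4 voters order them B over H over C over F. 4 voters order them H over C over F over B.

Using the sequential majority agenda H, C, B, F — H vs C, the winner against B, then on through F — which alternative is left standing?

Round 1: H vs C — 8–1, H advances.
Round 2: H vs B — 4–5, B advances.
Round 3: B vs F — 4–5, F advances.
F survives the agenda.

F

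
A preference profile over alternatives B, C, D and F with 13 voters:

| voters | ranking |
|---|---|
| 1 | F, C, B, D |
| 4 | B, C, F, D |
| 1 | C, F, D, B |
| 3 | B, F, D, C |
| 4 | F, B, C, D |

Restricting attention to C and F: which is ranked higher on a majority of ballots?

Ballots ranking C above F: 4 + 1 = 5.
Ballots ranking F above C: 13 − 5 = 8.
F wins the head-to-head 8–5.

F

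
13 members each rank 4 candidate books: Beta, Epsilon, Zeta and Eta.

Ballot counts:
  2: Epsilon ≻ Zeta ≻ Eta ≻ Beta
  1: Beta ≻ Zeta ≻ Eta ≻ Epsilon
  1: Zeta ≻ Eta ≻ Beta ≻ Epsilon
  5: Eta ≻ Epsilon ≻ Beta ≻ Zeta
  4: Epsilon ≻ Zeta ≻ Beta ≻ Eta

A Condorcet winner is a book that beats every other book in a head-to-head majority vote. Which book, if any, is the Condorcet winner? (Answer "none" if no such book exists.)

Head-to-head results (13 members):
Beta vs Epsilon: Beta is ranked higher on 1+1 = 2 ballots, Epsilon on 11. Epsilon wins 11–2.
Beta vs Zeta: 1+5 = 6 for Beta, 7 for Zeta — Zeta by 7–6.
Beta vs Eta: Eta wins 8–5.
Epsilon vs Zeta: 11 to 2, Epsilon.
Epsilon vs Eta: 6 to 7, Eta.
Zeta–Eta: Zeta 8–5.
Each book drops at least one matchup (Beta loses to Epsilon; Epsilon loses to Eta; Zeta loses to Epsilon; Eta loses to Zeta); the cycle Epsilon > Zeta > Eta > Epsilon rules out a Condorcet winner.

none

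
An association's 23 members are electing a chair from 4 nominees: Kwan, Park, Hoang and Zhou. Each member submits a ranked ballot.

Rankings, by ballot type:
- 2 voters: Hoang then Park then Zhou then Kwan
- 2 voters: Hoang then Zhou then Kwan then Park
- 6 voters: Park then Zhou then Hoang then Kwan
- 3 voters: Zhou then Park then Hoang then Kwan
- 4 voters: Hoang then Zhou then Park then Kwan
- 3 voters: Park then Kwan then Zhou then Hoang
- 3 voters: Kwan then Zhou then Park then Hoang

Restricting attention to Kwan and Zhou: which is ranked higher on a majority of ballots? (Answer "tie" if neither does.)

Zhou

Ballots ranking Kwan above Zhou: 3 + 3 = 6.
Ballots ranking Zhou above Kwan: 23 − 6 = 17.
Zhou wins the head-to-head 17–6.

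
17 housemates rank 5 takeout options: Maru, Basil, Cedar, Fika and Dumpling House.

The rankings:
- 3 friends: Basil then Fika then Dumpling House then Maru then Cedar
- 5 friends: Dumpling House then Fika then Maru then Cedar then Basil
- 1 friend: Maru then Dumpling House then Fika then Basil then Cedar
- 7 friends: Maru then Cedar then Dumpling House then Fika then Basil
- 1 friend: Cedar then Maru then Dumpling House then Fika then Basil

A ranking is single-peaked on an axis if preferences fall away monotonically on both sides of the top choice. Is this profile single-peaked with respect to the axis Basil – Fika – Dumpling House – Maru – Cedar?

Axis positions: Basil=1, Fika=2, Dumpling House=3, Maru=4, Cedar=5.
Ballot type 1 (peak Basil at position 1): ranking walks positions 1-2-3-4-5, expanding outward from the peak — single-peaked.
Ballot type 2 (peak Dumpling House at position 3): ranking walks positions 3-2-4-5-1, expanding outward from the peak — single-peaked.
Ballot type 3 (peak Maru at position 4): ranking walks positions 4-3-2-1-5, expanding outward from the peak — single-peaked.
Ballot type 4 (peak Maru at position 4): ranking walks positions 4-5-3-2-1, expanding outward from the peak — single-peaked.
Ballot type 5 (peak Cedar at position 5): ranking walks positions 5-4-3-2-1, expanding outward from the peak — single-peaked.
Every ranking is single-peaked on this axis.

yes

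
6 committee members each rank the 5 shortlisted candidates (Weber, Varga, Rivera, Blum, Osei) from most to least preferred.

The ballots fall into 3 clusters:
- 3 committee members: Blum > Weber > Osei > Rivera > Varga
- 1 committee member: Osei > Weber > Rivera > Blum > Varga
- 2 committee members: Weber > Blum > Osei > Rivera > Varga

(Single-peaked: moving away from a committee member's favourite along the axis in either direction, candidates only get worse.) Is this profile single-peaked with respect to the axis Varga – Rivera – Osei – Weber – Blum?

Axis positions: Varga=1, Rivera=2, Osei=3, Weber=4, Blum=5.
Cluster 1 (peak Blum at position 5): ranking walks positions 5-4-3-2-1, expanding outward from the peak — single-peaked.
Cluster 2 (peak Osei at position 3): ranking walks positions 3-4-2-5-1, expanding outward from the peak — single-peaked.
Cluster 3 (peak Weber at position 4): ranking walks positions 4-5-3-2-1, expanding outward from the peak — single-peaked.
Every ranking is single-peaked on this axis.

yes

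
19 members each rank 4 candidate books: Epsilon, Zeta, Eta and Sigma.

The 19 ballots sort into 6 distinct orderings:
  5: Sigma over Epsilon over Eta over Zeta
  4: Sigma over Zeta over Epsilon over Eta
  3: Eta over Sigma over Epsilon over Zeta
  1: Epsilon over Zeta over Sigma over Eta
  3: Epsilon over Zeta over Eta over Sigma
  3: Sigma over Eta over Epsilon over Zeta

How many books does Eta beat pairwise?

1

Eta against each rival (19 members):
Eta vs Epsilon: 6 to 13, Epsilon.
Eta vs Zeta: Eta wins 11–8.
Eta–Sigma: Sigma 13–6.
Eta beats Zeta; loses to Epsilon, Sigma — 1 pairwise win.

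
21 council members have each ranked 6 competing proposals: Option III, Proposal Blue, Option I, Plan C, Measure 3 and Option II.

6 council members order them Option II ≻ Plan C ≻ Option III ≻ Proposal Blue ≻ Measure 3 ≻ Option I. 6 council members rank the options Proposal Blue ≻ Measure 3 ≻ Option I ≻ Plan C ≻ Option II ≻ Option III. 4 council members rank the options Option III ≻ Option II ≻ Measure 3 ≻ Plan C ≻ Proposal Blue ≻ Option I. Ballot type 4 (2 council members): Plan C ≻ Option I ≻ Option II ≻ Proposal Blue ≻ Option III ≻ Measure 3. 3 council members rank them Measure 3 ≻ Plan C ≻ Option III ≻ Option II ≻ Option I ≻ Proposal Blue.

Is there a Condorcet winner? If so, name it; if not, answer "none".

Head-to-head results (21 council members):
Option III–Proposal Blue: Option III 13–8.
Option III vs Option I: Option III, 13–8.
Option III–Plan C: Plan C 17–4.
Option III vs Measure 3: Option III preferred on 6+4+2 = 12 ballots; Option III wins 12–9.
Option III vs Option II: Option II, 14–7.
Proposal Blue–Option I: Proposal Blue 16–5.
Proposal Blue vs Plan C: Plan C, 15–6.
Proposal Blue vs Measure 3: 14 to 7, Proposal Blue.
Proposal Blue vs Option II: Proposal Blue is ranked higher on 6 ballots, Option II on 15. Option II wins 15–6.
Option I–Plan C: Plan C 15–6.
Option I–Measure 3: Measure 3 19–2.
Option I vs Option II: Option I preferred on 6+2 = 8 ballots; Option II wins 13–8.
Plan C vs Measure 3: Measure 3 wins 13–8.
Plan C vs Option II: Plan C preferred on 6+2+3 = 11 ballots; Plan C wins 11–10.
Measure 3 vs Option II: Measure 3 is ranked higher on 6+3 = 9 ballots, Option II on 12. Option II wins 12–9.
No option is unbeaten: Option III loses to Plan C; Proposal Blue loses to Option III; Option I loses to Option III; Plan C loses to Measure 3; Measure 3 loses to Option III; Option II loses to Plan C. In particular Option III → Measure 3 → Plan C → Option III is a majority cycle — no Condorcet winner exists.

none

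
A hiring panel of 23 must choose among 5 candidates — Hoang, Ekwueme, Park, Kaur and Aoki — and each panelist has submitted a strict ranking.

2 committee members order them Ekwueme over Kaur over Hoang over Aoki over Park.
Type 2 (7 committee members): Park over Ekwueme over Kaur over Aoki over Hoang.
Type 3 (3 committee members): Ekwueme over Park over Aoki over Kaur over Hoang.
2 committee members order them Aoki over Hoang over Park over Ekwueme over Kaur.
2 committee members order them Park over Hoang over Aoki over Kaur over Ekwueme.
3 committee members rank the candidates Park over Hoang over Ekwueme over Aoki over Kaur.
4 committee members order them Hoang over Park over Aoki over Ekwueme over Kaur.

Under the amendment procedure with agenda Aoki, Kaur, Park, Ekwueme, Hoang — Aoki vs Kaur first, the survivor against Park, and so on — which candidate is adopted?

Round 1: Aoki vs Kaur — 14–9, Aoki advances.
Round 2: Aoki vs Park — 4–19, Park advances.
Round 3: Park vs Ekwueme — 18–5, Park advances.
Round 4: Park vs Hoang — 15–8, Park advances.
The agenda winner is Park.

Park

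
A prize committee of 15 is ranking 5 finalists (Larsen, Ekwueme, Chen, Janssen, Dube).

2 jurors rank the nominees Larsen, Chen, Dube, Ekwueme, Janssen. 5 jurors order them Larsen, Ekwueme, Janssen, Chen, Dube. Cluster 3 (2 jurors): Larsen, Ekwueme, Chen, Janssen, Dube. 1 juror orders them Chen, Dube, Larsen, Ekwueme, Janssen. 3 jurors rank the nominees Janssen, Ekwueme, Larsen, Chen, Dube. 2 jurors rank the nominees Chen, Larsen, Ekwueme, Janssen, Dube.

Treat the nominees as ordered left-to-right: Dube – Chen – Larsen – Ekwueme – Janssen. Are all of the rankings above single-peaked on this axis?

Axis positions: Dube=1, Chen=2, Larsen=3, Ekwueme=4, Janssen=5.
Cluster 1 (peak Larsen at position 3): ranking walks positions 3-2-1-4-5, expanding outward from the peak — single-peaked.
Cluster 2 (peak Larsen at position 3): ranking walks positions 3-4-5-2-1, expanding outward from the peak — single-peaked.
Cluster 3 (peak Larsen at position 3): ranking walks positions 3-4-2-5-1, expanding outward from the peak — single-peaked.
Cluster 4 (peak Chen at position 2): ranking walks positions 2-1-3-4-5, expanding outward from the peak — single-peaked.
Cluster 5 (peak Janssen at position 5): ranking walks positions 5-4-3-2-1, expanding outward from the peak — single-peaked.
Cluster 6 (peak Chen at position 2): ranking walks positions 2-3-4-5-1, expanding outward from the peak — single-peaked.
Every ranking is single-peaked on this axis.

yes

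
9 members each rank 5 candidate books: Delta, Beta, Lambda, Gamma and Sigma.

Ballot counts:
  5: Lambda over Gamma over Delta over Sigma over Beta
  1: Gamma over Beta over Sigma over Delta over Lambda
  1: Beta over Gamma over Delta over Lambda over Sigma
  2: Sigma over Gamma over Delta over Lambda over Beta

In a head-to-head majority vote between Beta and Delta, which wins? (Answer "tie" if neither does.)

Delta

Ballots ranking Beta above Delta: 1 + 1 = 2.
Ballots ranking Delta above Beta: 9 − 2 = 7.
Delta wins the head-to-head 7–2.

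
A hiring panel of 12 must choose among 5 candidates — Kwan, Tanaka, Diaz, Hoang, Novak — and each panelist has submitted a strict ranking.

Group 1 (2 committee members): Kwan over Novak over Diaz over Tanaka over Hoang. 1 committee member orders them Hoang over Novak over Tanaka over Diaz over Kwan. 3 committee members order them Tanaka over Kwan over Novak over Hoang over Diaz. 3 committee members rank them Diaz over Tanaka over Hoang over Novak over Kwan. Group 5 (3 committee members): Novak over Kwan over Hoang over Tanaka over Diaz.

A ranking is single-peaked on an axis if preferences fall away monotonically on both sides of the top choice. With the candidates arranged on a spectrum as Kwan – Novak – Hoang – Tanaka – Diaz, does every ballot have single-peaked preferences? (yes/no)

Axis positions: Kwan=1, Novak=2, Hoang=3, Tanaka=4, Diaz=5.
Group 1: ranking walks positions 1-2-5-4-3; Diaz is ranked above Hoang even though Hoang lies between Diaz and the peak Kwan on the axis — preferences dip and rise again. Not single-peaked.
Group 2 (peak Hoang at position 3): ranking walks positions 3-2-4-5-1, expanding outward from the peak — single-peaked.
Group 3: ranking walks positions 4-1-2-3-5; Kwan is ranked above Hoang even though Hoang lies between Kwan and the peak Tanaka on the axis — preferences dip and rise again. Not single-peaked.
Group 4 (peak Diaz at position 5): ranking walks positions 5-4-3-2-1, expanding outward from the peak — single-peaked.
Group 5 (peak Novak at position 2): ranking walks positions 2-1-3-4-5, expanding outward from the peak — single-peaked.
Group 1 violates single-peakedness, so the profile is not single-peaked on this axis.

no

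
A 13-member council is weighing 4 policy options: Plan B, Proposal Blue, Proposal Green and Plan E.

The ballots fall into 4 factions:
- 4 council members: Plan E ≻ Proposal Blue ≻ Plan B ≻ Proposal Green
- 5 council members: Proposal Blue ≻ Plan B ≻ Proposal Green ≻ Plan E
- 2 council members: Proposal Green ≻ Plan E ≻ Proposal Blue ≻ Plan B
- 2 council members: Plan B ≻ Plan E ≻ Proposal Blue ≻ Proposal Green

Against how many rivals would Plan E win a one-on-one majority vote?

1

Plan E against each rival (13 council members):
Plan E vs Plan B: Plan B, 7–6.
Plan E vs Proposal Blue: 4+2+2 = 8 for Plan E, 5 for Proposal Blue — Plan E by 8–5.
Plan E vs Proposal Green: Plan E is ranked higher on 4+2 = 6 ballots, Proposal Green on 7. Proposal Green wins 7–6.
Plan E beats Proposal Blue; loses to Plan B, Proposal Green — 1 pairwise win.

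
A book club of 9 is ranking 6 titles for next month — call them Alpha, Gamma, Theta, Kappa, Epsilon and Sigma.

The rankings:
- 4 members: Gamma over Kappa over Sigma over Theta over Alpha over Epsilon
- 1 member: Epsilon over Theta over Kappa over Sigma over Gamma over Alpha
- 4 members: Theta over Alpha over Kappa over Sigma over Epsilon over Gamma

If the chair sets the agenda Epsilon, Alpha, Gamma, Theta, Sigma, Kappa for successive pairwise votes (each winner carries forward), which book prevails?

Round 1: Epsilon vs Alpha — 1–8, Alpha advances.
Round 2: Alpha vs Gamma — 4–5, Gamma advances.
Round 3: Gamma vs Theta — 4–5, Theta advances.
Round 4: Theta vs Sigma — 5–4, Theta advances.
Round 5: Theta vs Kappa — 5–4, Theta advances.
Theta survives the agenda.

Theta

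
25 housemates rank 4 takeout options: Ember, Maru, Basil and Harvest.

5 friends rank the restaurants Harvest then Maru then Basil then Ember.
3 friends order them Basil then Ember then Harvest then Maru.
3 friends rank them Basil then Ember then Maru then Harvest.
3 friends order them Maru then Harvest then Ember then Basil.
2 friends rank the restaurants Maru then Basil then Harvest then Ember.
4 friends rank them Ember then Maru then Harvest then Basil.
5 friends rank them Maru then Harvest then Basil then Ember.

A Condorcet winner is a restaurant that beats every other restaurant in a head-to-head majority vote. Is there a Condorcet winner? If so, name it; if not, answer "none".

Maru

Check each pair by majority over 25 ballots:
Ember vs Maru: Maru wins 15–10.
Ember vs Basil: Basil wins 18–7.
Ember–Harvest: Harvest 15–10.
Maru vs Basil: Maru wins 19–6.
Maru–Harvest: Maru 17–8.
Basil–Harvest: Harvest 17–8.
Maru wins every pairwise contest, so Maru is the Condorcet winner.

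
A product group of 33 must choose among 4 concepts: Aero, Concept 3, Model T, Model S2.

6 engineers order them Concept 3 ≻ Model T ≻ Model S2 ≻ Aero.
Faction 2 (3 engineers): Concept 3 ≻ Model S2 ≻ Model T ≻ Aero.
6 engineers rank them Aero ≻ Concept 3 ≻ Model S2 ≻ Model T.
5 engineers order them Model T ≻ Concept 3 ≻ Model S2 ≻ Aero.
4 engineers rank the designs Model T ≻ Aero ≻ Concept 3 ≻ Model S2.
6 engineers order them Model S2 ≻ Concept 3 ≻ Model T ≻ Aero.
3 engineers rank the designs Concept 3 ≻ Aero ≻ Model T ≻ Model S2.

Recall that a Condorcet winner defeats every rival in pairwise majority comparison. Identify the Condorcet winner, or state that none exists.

Head-to-head results (33 engineers):
Aero–Concept 3: Concept 3 23–10.
Aero vs Model T: 6+3 = 9 for Aero, 24 for Model T — Model T by 24–9.
Aero–Model S2: Model S2 20–13.
Concept 3 vs Model T: 24 to 9, Concept 3.
Concept 3 vs Model S2: Concept 3 wins 27–6.
Model T vs Model S2: Model T, 18–15.
Concept 3 defeats every rival head-to-head and is the Condorcet winner.

Concept 3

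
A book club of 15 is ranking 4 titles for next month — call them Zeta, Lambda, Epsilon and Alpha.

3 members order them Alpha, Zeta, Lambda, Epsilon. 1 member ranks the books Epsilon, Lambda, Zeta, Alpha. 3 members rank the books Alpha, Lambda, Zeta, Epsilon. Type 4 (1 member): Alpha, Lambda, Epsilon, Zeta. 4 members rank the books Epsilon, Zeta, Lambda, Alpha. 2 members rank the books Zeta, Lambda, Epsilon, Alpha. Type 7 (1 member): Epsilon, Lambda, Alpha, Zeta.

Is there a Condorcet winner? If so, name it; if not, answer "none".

none

Head-to-head results (15 members):
Zeta vs Lambda: 3+4+2 = 9 for Zeta, 6 for Lambda — Zeta by 9–6.
Zeta vs Epsilon: Zeta is ranked higher on 3+3+2 = 8 ballots, Epsilon on 7. Zeta wins 8–7.
Zeta vs Alpha: 7 to 8, Alpha.
Lambda vs Epsilon: Lambda is ranked higher on 3+3+1+2 = 9 ballots, Epsilon on 6. Lambda wins 9–6.
Lambda vs Alpha: Lambda is ranked higher on 1+4+2+1 = 8 ballots, Alpha on 7. Lambda wins 8–7.
Epsilon vs Alpha: 1+4+2+1 = 8 for Epsilon, 7 for Alpha — Epsilon by 8–7.
Each book drops at least one matchup (Zeta loses to Alpha; Lambda loses to Zeta; Epsilon loses to Zeta; Alpha loses to Lambda); the cycle Zeta beats Lambda beats Alpha beats Zeta rules out a Condorcet winner.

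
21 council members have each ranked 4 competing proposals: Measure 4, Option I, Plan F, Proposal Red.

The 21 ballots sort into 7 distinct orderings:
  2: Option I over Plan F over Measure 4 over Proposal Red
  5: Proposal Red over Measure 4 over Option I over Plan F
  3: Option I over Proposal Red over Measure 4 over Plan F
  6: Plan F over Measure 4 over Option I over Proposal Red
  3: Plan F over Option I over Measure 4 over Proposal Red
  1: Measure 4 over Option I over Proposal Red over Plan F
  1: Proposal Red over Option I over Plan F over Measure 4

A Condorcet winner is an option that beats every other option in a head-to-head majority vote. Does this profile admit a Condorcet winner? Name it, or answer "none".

Check each pair by majority over 21 ballots:
Measure 4 vs Option I: 12 to 9, Measure 4.
Measure 4 vs Plan F: 9 to 12, Plan F.
Measure 4–Proposal Red: Measure 4 12–9.
Option I vs Plan F: Option I, 12–9.
Option I–Proposal Red: Option I 15–6.
Plan F vs Proposal Red: Plan F wins 11–10.
Each option drops at least one matchup (Measure 4 loses to Plan F; Option I loses to Measure 4; Plan F loses to Option I; Proposal Red loses to Measure 4); the cycle Measure 4 > Option I > Plan F > Measure 4 rules out a Condorcet winner.

none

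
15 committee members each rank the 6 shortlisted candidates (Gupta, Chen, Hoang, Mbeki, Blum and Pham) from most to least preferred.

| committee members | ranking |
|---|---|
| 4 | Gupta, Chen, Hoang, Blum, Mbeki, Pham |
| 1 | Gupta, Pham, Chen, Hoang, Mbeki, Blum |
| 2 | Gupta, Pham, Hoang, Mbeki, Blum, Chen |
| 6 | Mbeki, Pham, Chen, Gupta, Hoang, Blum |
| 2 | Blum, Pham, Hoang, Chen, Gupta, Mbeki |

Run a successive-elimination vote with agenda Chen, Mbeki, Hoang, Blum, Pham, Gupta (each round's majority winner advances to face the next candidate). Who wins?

Pham

Round 1: Chen vs Mbeki — 7–8, Mbeki advances.
Round 2: Mbeki vs Hoang — 6–9, Hoang advances.
Round 3: Hoang vs Blum — 13–2, Hoang advances.
Round 4: Hoang vs Pham — 4–11, Pham advances.
Round 5: Pham vs Gupta — 8–7, Pham advances.
Pham survives the agenda.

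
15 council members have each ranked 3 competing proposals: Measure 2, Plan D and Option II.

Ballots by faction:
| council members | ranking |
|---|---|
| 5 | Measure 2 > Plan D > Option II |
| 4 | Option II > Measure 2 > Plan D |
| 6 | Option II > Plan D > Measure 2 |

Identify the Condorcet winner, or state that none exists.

Head-to-head results (15 council members):
Measure 2 vs Plan D: Measure 2 wins 9–6.
Measure 2 vs Option II: Option II, 10–5.
Plan D vs Option II: Plan D is ranked higher on 5 ballots, Option II on 10. Option II wins 10–5.
Option II wins every pairwise contest, so Option II is the Condorcet winner.

Option II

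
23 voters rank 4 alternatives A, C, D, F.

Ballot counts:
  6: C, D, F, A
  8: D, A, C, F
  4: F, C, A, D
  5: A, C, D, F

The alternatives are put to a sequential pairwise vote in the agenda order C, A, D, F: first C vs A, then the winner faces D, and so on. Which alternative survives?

D

Round 1: C vs A — 10–13, A advances.
Round 2: A vs D — 9–14, D advances.
Round 3: D vs F — 19–4, D advances.
The agenda winner is D.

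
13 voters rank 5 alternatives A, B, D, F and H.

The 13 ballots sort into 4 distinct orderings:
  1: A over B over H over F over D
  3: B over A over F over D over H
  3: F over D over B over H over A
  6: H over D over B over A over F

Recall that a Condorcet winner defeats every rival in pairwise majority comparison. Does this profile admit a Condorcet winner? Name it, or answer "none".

Head-to-head results (13 voters):
A vs B: A is ranked higher on 1 ballot, B on 12. B wins 12–1.
A vs D: 1+3 = 4 for A, 9 for D — D by 9–4.
A vs F: A is ranked higher on 1+3+6 = 10 ballots, F on 3. A wins 10–3.
A vs H: A is ranked higher on 1+3 = 4 ballots, H on 9. H wins 9–4.
B vs D: B preferred on 1+3 = 4 ballots; D wins 9–4.
B vs F: 10 to 3, B.
B vs H: B preferred on 1+3+3 = 7 ballots; B wins 7–6.
D vs F: D is ranked higher on 6 ballots, F on 7. F wins 7–6.
D vs H: 3+3 = 6 for D, 7 for H — H by 7–6.
F vs H: 3+3 = 6 for F, 7 for H — H by 7–6.
Each alternative drops at least one matchup (A loses to B; B loses to D; D loses to F; F loses to A; H loses to B); the cycle A → F → D → A rules out a Condorcet winner.

none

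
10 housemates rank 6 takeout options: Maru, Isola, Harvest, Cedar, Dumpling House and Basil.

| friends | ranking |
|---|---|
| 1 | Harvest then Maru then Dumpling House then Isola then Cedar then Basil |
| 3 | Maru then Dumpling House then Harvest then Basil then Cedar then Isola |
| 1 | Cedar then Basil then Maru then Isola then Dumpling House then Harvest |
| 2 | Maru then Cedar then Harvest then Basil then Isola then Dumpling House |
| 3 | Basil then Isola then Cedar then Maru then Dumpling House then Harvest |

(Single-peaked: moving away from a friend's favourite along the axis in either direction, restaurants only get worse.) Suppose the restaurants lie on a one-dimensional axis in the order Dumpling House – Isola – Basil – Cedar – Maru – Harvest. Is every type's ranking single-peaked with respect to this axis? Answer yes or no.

Axis positions: Dumpling House=1, Isola=2, Basil=3, Cedar=4, Maru=5, Harvest=6.
Type 1: ranking walks positions 6-5-1-2-4-3; Dumpling House is ranked above Cedar even though Cedar lies between Dumpling House and the peak Harvest on the axis — preferences dip and rise again. Not single-peaked.
Type 2: ranking walks positions 5-1-6-3-4-2; Dumpling House is ranked above Cedar even though Cedar lies between Dumpling House and the peak Maru on the axis — preferences dip and rise again. Not single-peaked.
Type 3 (peak Cedar at position 4): ranking walks positions 4-3-5-2-1-6, expanding outward from the peak — single-peaked.
Type 4 (peak Maru at position 5): ranking walks positions 5-4-6-3-2-1, expanding outward from the peak — single-peaked.
Type 5 (peak Basil at position 3): ranking walks positions 3-2-4-5-1-6, expanding outward from the peak — single-peaked.
Type 1 violates single-peakedness, so the profile is not single-peaked on this axis.

no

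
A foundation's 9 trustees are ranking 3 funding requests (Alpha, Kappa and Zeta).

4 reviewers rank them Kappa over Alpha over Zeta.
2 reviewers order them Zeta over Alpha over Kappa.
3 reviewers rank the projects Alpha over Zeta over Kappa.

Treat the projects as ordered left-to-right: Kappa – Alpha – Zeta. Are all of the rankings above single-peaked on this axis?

yes

Axis positions: Kappa=1, Alpha=2, Zeta=3.
Ballot type 1 (peak Kappa at position 1): ranking walks positions 1-2-3, expanding outward from the peak — single-peaked.
Ballot type 2 (peak Zeta at position 3): ranking walks positions 3-2-1, expanding outward from the peak — single-peaked.
Ballot type 3 (peak Alpha at position 2): ranking walks positions 2-3-1, expanding outward from the peak — single-peaked.
Every ranking is single-peaked on this axis.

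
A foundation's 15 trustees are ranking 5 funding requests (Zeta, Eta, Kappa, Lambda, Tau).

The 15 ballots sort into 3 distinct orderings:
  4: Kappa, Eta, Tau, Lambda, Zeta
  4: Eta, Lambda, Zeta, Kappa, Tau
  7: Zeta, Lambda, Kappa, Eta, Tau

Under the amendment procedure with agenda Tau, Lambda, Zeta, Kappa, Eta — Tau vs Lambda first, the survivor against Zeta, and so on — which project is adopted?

Eta

Round 1: Tau vs Lambda — 4–11, Lambda advances.
Round 2: Lambda vs Zeta — 8–7, Lambda advances.
Round 3: Lambda vs Kappa — 11–4, Lambda advances.
Round 4: Lambda vs Eta — 7–8, Eta advances.
The agenda winner is Eta.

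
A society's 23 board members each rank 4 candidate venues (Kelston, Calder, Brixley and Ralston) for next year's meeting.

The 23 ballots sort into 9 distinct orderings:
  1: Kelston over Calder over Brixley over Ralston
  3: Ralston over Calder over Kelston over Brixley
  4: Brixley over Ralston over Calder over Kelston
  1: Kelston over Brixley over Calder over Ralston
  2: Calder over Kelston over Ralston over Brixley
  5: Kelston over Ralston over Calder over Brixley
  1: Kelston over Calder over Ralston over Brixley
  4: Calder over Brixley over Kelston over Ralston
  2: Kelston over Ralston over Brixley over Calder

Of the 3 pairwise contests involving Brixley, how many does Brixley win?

Brixley against each rival (23 organisers):
Brixley vs Kelston: Brixley preferred on 4+4 = 8 ballots; Kelston wins 15–8.
Brixley vs Calder: Calder, 16–7.
Brixley vs Ralston: Ralston, 13–10.
Brixley beats no one; loses to Kelston, Calder, Ralston — 0 pairwise wins.

0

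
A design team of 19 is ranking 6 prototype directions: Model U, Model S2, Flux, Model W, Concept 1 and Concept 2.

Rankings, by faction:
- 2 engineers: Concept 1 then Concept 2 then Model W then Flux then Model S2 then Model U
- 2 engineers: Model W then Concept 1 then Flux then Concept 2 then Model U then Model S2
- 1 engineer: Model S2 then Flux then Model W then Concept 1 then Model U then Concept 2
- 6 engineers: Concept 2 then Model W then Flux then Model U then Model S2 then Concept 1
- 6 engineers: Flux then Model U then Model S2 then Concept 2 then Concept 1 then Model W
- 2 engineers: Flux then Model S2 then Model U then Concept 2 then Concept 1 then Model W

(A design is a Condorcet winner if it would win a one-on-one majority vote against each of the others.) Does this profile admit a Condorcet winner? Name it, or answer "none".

none

Head-to-head results (19 engineers):
Model U vs Model S2: 14 to 5, Model U.
Model U vs Flux: 0 to 19, Flux.
Model U vs Model W: Model U is ranked higher on 6+2 = 8 ballots, Model W on 11. Model W wins 11–8.
Model U vs Concept 1: Model U preferred on 6+6+2 = 14 ballots; Model U wins 14–5.
Model U vs Concept 2: Concept 2 wins 10–9.
Model S2 vs Flux: Model S2 is ranked higher on 1 ballot, Flux on 18. Flux wins 18–1.
Model S2 vs Model W: Model S2 preferred on 1+6+2 = 9 ballots; Model W wins 10–9.
Model S2 vs Concept 1: 15 to 4, Model S2.
Model S2 vs Concept 2: Concept 2, 10–9.
Flux vs Model W: 1+6+2 = 9 for Flux, 10 for Model W — Model W by 10–9.
Flux–Concept 1: Flux 15–4.
Flux vs Concept 2: 2+1+6+2 = 11 for Flux, 8 for Concept 2 — Flux by 11–8.
Model W vs Concept 1: Concept 1, 10–9.
Model W vs Concept 2: Model W is ranked higher on 2+1 = 3 ballots, Concept 2 on 16. Concept 2 wins 16–3.
Concept 1 vs Concept 2: 2+2+1 = 5 for Concept 1, 14 for Concept 2 — Concept 2 by 14–5.
Each design drops at least one matchup (Model U loses to Flux; Model S2 loses to Model U; Flux loses to Model W; Model W loses to Concept 1; Concept 1 loses to Model U; Concept 2 loses to Flux); the cycle Model U > Concept 1 > Model W > Model U rules out a Condorcet winner.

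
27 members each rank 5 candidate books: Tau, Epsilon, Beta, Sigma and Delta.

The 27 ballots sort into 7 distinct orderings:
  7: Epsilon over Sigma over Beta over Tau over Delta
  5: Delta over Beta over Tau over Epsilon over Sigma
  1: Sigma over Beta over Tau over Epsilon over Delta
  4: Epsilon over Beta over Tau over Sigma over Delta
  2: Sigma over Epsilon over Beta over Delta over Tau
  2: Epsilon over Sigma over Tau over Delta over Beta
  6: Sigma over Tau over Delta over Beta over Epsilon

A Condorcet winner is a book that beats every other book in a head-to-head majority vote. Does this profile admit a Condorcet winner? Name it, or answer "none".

Check each pair by majority over 27 ballots:
Tau–Epsilon: Epsilon 15–12.
Tau vs Beta: Beta wins 19–8.
Tau vs Sigma: Sigma wins 18–9.
Tau vs Delta: Tau, 20–7.
Epsilon vs Beta: Epsilon, 15–12.
Epsilon–Sigma: Epsilon 18–9.
Epsilon–Delta: Epsilon 16–11.
Beta–Sigma: Sigma 18–9.
Beta vs Delta: Beta, 14–13.
Sigma vs Delta: Sigma, 22–5.
Epsilon defeats every rival head-to-head and is the Condorcet winner.

Epsilon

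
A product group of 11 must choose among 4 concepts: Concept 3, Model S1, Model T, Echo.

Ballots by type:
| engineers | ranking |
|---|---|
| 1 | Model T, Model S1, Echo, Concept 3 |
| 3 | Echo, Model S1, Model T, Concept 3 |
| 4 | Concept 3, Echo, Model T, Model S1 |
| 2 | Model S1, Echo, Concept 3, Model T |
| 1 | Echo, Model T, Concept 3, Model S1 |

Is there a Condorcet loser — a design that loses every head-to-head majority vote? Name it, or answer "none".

none

Pairwise majorities:
Concept 3 vs Model S1: 4+1 = 5 for Concept 3, 6 for Model S1 — Model S1 by 6–5.
Concept 3 vs Model T: Concept 3, 6–5.
Concept 3 vs Echo: Concept 3 preferred on 4 ballots; Echo wins 7–4.
Model S1 vs Model T: Model S1 is ranked higher on 3+2 = 5 ballots, Model T on 6. Model T wins 6–5.
Model S1 vs Echo: Model S1 is ranked higher on 1+2 = 3 ballots, Echo on 8. Echo wins 8–3.
Model T vs Echo: Model T is ranked higher on 1 ballot, Echo on 10. Echo wins 10–1.
Every design wins at least one matchup (Concept 3 beats Model T; Model S1 beats Concept 3; Model T beats Model S1; Echo beats Concept 3), so there is no Condorcet loser.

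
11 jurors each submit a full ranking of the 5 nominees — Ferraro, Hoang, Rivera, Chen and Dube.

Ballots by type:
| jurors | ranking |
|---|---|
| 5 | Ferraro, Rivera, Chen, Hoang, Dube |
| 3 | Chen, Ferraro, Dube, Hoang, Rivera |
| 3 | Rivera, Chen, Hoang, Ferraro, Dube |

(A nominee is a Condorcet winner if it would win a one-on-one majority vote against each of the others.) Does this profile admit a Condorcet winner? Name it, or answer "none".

none

Head-to-head results (11 jurors):
Ferraro vs Hoang: 8 to 3, Ferraro.
Ferraro vs Rivera: Ferraro preferred on 5+3 = 8 ballots; Ferraro wins 8–3.
Ferraro vs Chen: Ferraro is ranked higher on 5 ballots, Chen on 6. Chen wins 6–5.
Ferraro vs Dube: Ferraro preferred on 5+3+3 = 11 ballots; Ferraro wins 11–0.
Hoang vs Rivera: Hoang is ranked higher on 3 ballots, Rivera on 8. Rivera wins 8–3.
Hoang vs Chen: Hoang is ranked higher on 0 ballots, Chen on 11. Chen wins 11–0.
Hoang vs Dube: 5+3 = 8 for Hoang, 3 for Dube — Hoang by 8–3.
Rivera vs Chen: 8 to 3, Rivera.
Rivera vs Dube: Rivera preferred on 5+3 = 8 ballots; Rivera wins 8–3.
Chen vs Dube: 5+3+3 = 11 for Chen, 0 for Dube — Chen by 11–0.
No nominee is unbeaten: Ferraro loses to Chen; Hoang loses to Ferraro; Rivera loses to Ferraro; Chen loses to Rivera; Dube loses to Ferraro. In particular Ferraro → Rivera → Chen → Ferraro is a majority cycle — no Condorcet winner exists.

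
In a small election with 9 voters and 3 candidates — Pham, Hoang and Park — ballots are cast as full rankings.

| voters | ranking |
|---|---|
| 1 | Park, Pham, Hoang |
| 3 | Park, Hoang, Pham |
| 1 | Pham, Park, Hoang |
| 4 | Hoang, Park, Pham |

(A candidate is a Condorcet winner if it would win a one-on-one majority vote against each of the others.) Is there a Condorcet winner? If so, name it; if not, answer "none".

Head-to-head results (9 voters):
Pham vs Hoang: Pham preferred on 1+1 = 2 ballots; Hoang wins 7–2.
Pham vs Park: 1 to 8, Park.
Hoang vs Park: Hoang is ranked higher on 4 ballots, Park on 5. Park wins 5–4.
Park beats each of Pham, Hoang — Park is the Condorcet winner.

Park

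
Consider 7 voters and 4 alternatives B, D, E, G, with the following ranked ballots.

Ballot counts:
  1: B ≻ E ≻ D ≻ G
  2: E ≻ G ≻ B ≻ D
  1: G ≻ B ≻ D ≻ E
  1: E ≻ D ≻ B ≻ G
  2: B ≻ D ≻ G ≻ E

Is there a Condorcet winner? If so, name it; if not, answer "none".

Pairwise majorities:
B vs D: B wins 6–1.
B vs E: B, 4–3.
B–G: B 4–3.
D vs E: E wins 4–3.
D vs G: D wins 4–3.
E vs G: E wins 4–3.
B beats each of D, E, G — B is the Condorcet winner.

B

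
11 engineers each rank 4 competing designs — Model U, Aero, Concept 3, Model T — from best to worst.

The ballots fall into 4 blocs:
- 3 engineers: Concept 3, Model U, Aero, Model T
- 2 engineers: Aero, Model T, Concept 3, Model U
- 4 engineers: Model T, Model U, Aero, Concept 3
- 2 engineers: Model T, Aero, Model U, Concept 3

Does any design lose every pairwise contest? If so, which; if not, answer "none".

Concept 3

Head-to-head results (11 engineers):
Model U vs Aero: Model U is ranked higher on 3+4 = 7 ballots, Aero on 4. Model U wins 7–4.
Model U vs Concept 3: Model U, 6–5.
Model U vs Model T: Model T, 8–3.
Aero vs Concept 3: Aero, 8–3.
Aero vs Model T: Aero preferred on 3+2 = 5 ballots; Model T wins 6–5.
Concept 3–Model T: Model T 8–3.
Concept 3 is beaten in every head-to-head and is the Condorcet loser.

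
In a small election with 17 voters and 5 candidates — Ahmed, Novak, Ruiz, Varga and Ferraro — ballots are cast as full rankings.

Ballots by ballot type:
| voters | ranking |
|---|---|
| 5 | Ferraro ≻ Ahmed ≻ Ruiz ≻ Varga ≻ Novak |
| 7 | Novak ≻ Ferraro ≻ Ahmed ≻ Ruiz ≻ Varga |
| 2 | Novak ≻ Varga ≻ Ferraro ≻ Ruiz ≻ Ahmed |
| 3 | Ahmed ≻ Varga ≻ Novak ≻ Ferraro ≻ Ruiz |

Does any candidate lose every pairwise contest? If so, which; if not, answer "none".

Varga

Head-to-head results (17 voters):
Ahmed vs Novak: Ahmed preferred on 5+3 = 8 ballots; Novak wins 9–8.
Ahmed vs Ruiz: Ahmed preferred on 5+7+3 = 15 ballots; Ahmed wins 15–2.
Ahmed vs Varga: 15 to 2, Ahmed.
Ahmed–Ferraro: Ferraro 14–3.
Novak vs Ruiz: Novak wins 12–5.
Novak vs Varga: 7+2 = 9 for Novak, 8 for Varga — Novak by 9–8.
Novak vs Ferraro: Novak is ranked higher on 7+2+3 = 12 ballots, Ferraro on 5. Novak wins 12–5.
Ruiz vs Varga: Ruiz preferred on 5+7 = 12 ballots; Ruiz wins 12–5.
Ruiz vs Ferraro: Ferraro, 17–0.
Varga vs Ferraro: Varga is ranked higher on 2+3 = 5 ballots, Ferraro on 12. Ferraro wins 12–5.
Only Varga has no wins; Varga is the Condorcet loser.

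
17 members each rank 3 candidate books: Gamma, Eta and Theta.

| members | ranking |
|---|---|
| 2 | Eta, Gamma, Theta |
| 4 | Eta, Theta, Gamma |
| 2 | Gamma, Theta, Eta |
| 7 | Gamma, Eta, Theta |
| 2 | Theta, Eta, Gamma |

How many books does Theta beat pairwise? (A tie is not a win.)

0

Theta against each rival (17 members):
Theta vs Gamma: 6 to 11, Gamma.
Theta vs Eta: Theta preferred on 2+2 = 4 ballots; Eta wins 13–4.
Theta beats no one; loses to Gamma, Eta — 0 pairwise wins.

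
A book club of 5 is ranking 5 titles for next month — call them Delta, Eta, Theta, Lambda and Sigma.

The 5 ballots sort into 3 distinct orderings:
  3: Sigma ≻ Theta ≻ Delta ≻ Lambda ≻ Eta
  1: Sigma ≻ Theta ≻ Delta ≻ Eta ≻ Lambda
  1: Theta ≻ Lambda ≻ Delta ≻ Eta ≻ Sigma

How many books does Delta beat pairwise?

2

Delta against each rival (5 members):
Delta vs Eta: Delta is ranked higher on 3+1+1 = 5 ballots, Eta on 0. Delta wins 5–0.
Delta–Theta: Theta 5–0.
Delta–Lambda: Delta 4–1.
Delta vs Sigma: Delta preferred on 1 ballot; Sigma wins 4–1.
Delta beats Eta, Lambda; loses to Theta, Sigma — 2 pairwise wins.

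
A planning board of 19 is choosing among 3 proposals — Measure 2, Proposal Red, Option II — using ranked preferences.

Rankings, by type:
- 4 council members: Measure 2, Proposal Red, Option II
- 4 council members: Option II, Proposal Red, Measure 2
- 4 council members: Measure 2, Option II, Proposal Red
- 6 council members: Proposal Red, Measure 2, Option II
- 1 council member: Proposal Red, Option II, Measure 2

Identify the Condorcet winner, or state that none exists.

Proposal Red

Head-to-head results (19 council members):
Measure 2 vs Proposal Red: Measure 2 is ranked higher on 4+4 = 8 ballots, Proposal Red on 11. Proposal Red wins 11–8.
Measure 2 vs Option II: 4+4+6 = 14 for Measure 2, 5 for Option II — Measure 2 by 14–5.
Proposal Red vs Option II: 11 to 8, Proposal Red.
Only Proposal Red has no losses; Proposal Red is the Condorcet winner.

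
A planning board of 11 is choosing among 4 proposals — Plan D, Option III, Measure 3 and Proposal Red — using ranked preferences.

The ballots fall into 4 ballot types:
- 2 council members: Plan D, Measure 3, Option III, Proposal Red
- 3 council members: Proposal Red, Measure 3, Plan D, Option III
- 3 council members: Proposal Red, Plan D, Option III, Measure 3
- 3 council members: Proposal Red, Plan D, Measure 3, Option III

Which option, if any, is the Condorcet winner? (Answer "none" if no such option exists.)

Check each pair by majority over 11 ballots:
Plan D vs Option III: Plan D preferred on 2+3+3+3 = 11 ballots; Plan D wins 11–0.
Plan D vs Measure 3: 2+3+3 = 8 for Plan D, 3 for Measure 3 — Plan D by 8–3.
Plan D vs Proposal Red: Plan D preferred on 2 ballots; Proposal Red wins 9–2.
Option III vs Measure 3: Option III is ranked higher on 3 ballots, Measure 3 on 8. Measure 3 wins 8–3.
Option III vs Proposal Red: 2 to 9, Proposal Red.
Measure 3 vs Proposal Red: 2 to 9, Proposal Red.
Only Proposal Red has no losses; Proposal Red is the Condorcet winner.

Proposal Red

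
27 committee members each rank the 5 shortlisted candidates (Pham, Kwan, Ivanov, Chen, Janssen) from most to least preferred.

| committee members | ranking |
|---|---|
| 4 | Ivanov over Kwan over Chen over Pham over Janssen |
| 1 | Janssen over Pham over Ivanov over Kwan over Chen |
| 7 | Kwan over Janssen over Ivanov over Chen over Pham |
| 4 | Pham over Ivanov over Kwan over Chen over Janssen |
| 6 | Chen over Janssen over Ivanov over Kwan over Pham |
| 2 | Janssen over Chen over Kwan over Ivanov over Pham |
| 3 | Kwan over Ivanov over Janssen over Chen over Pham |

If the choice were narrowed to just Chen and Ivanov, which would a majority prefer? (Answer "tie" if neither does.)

Ballots ranking Chen above Ivanov: 6 + 2 = 8.
Ballots ranking Ivanov above Chen: 27 − 8 = 19.
Ivanov wins the head-to-head 19–8.

Ivanov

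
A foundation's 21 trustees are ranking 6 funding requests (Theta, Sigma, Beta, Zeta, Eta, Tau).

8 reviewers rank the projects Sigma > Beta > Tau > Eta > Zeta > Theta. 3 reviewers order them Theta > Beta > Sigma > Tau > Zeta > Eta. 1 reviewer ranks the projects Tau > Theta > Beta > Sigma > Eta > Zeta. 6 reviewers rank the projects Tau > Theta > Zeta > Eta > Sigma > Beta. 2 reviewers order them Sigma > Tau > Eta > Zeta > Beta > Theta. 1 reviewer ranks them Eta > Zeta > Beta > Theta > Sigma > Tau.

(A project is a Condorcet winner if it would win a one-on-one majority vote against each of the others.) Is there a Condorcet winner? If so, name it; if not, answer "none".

Check each pair by majority over 21 ballots:
Theta–Sigma: Theta 11–10.
Theta–Beta: Beta 11–10.
Theta vs Zeta: Zeta, 11–10.
Theta vs Eta: Eta wins 11–10.
Theta vs Tau: Tau, 17–4.
Sigma vs Beta: Sigma, 16–5.
Sigma vs Zeta: Sigma, 14–7.
Sigma vs Eta: Sigma wins 14–7.
Sigma vs Tau: Sigma wins 14–7.
Beta vs Zeta: Beta, 12–9.
Beta vs Eta: Beta wins 12–9.
Beta vs Tau: Beta wins 12–9.
Zeta vs Eta: Eta wins 12–9.
Zeta vs Tau: Tau, 20–1.
Eta vs Tau: Tau wins 20–1.
Each project drops at least one matchup (Theta loses to Beta; Sigma loses to Theta; Beta loses to Sigma; Zeta loses to Sigma; Eta loses to Sigma; Tau loses to Sigma); the cycle Theta > Sigma > Beta > Theta rules out a Condorcet winner.

none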